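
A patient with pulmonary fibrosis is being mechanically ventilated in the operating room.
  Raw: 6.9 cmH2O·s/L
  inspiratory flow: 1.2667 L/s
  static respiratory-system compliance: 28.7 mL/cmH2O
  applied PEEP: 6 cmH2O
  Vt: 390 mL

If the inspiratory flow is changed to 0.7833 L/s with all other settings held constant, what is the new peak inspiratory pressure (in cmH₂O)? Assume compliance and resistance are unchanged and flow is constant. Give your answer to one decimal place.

PIP = Vt/C + R·V̇ + PEEP (constant-flow equation of motion).
Only the resistive term changes: ΔPIP = R × ΔV̇ = 6.9 × (0.7833 − 1.2667) = 6.9 × -0.4834 = -3.335 cmH2O.
Original PIP = 390/28.7 + 6.9×1.2667 + 6 = 28.329 cmH2O; new PIP = 28.329 + (-3.335) = 24.994 cmH2O.

25.0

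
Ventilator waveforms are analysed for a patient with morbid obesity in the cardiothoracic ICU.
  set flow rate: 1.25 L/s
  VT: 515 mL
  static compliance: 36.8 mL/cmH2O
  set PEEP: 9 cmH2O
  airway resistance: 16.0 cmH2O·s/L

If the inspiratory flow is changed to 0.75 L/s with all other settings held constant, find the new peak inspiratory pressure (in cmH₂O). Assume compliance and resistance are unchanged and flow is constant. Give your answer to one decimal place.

PIP = Vt/C + R·V̇ + PEEP (constant-flow equation of motion).
Only the resistive term changes: ΔPIP = R × ΔV̇ = 16.0 × (0.75 − 1.25) = 16.0 × -0.5 = -8.0 cmH2O.
Original PIP = 515/36.8 + 16.0×1.25 + 9 = 42.995 cmH2O; new PIP = 42.995 + (-8.0) = 34.995 cmH2O.

35.0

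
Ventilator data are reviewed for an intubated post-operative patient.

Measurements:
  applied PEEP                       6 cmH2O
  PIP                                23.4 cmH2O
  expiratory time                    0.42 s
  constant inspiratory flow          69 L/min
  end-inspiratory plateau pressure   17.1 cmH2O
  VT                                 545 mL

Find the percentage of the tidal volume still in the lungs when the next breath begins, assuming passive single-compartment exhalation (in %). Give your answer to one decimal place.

Flow: 69 L/min ÷ 60 = 1.15 L/s.
R = (PIP − Pplat)/V̇ = (23.4 − 17.1) / 1.15 = 6.3/1.15 = 5.478 cmH2O·s/L.
C = Vt/(Pplat − PEEP) = 545.0 / (17.1 − 6) = 545.0/11.1 = 49.099 mL/cmH2O.
τ = R × C = 5.478 × 0.0491 L/cmH2O = 0.269 s.
Fraction remaining at end-expiration = e^(−Te/τ) = e^(−0.42/0.269) = 0.2099 → 20.99%.

21.0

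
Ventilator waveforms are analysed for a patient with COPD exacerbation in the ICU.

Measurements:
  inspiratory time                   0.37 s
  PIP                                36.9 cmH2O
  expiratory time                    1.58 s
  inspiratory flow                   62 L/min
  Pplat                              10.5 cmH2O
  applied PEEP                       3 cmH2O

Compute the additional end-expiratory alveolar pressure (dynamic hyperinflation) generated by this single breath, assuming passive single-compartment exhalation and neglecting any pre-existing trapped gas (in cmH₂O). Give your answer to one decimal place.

2.2

Flow: 62 L/min ÷ 60 = 1.0333 L/s.
Vt = flow × Ti = 1.0333 L/s × 0.37 s × 1000 mL/L = 382.32 mL.
R = (PIP − Pplat)/V̇ = (36.9 − 10.5) / 1.0333 = 26.4/1.0333 = 25.549 cmH2O·s/L.
C = Vt/(Pplat − PEEP) = 382.32 / (10.5 − 3) = 382.32/7.5 = 50.976 mL/cmH2O.
τ = R × C = 25.549 × 0.05098 L/cmH2O = 1.302 s.
Fraction remaining = e^(−Te/τ) = e^(−1.58/1.302) = 0.2972; trapped volume = 382.32 × 0.2972 = 113.63 mL.
Additional alveolar pressure from trapping ≈ V_trapped / C = 113.63 / 50.976 = 2.229 cmH2O.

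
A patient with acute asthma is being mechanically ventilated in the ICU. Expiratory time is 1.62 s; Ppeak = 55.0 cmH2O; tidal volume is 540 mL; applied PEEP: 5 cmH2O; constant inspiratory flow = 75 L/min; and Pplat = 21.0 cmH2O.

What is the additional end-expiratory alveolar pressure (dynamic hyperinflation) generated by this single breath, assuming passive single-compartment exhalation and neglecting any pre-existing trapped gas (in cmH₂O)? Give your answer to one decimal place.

2.7

Flow: 75 L/min ÷ 60 = 1.25 L/s.
R = (PIP − Pplat)/V̇ = (55.0 − 21.0) / 1.25 = 34.0/1.25 = 27.2 cmH2O·s/L.
C = Vt/(Pplat − PEEP) = 540.0 / (21.0 − 5) = 540.0/16.0 = 33.75 mL/cmH2O.
τ = R × C = 27.2 × 0.03375 L/cmH2O = 0.918 s.
Fraction remaining = e^(−Te/τ) = e^(−1.62/0.918) = 0.1712; trapped volume = 540.0 × 0.1712 = 92.448 mL.
Additional alveolar pressure from trapping ≈ V_trapped / C = 92.448 / 33.75 = 2.739 cmH2O.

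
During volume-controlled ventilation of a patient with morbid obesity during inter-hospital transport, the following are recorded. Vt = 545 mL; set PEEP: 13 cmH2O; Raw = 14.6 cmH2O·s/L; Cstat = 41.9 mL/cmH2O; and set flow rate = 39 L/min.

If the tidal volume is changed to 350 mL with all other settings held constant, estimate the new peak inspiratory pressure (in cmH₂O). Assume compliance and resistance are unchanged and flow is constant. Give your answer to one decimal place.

Flow: 39 L/min ÷ 60 = 0.65 L/s.
PIP = Vt/C + R·V̇ + PEEP (constant-flow equation of motion).
Only the elastic term changes: ΔPIP = ΔVt / C = (350 − 545) / 41.9 = -4.654 cmH2O.
Original PIP = 545/41.9 + 14.6×0.65 + 13 = 35.497 cmH2O; new PIP = 35.497 + (-4.654) = 30.843 cmH2O.

30.8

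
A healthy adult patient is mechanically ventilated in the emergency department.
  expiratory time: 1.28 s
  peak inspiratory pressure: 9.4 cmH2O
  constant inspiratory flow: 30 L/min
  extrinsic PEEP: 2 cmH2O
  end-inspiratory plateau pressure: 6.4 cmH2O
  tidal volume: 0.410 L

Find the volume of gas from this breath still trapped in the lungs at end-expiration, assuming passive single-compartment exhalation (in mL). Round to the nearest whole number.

Flow: 30 L/min ÷ 60 = 0.5 L/s.
R = (PIP − Pplat)/V̇ = (9.4 − 6.4) / 0.5 = 3.0/0.5 = 6.0 cmH2O·s/L.
C = Vt/(Pplat − PEEP) = 410.0 / (6.4 − 2) = 410.0/4.4 = 93.182 mL/cmH2O.
τ = R × C = 6.0 × 0.09318 L/cmH2O = 0.5591 s.
Fraction remaining = e^(−Te/τ) = e^(−1.28/0.5591) = 0.1013.
Trapped volume = 410.0 × 0.1013 = 41.533 mL.

42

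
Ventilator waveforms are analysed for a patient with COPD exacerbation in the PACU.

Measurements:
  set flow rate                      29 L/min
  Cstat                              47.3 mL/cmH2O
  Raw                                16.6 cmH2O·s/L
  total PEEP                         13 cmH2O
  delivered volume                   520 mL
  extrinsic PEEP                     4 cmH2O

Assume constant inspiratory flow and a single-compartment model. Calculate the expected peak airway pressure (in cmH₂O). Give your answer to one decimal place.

Flow: 29 L/min ÷ 60 = 0.4833 L/s.
Total PEEP = 13 cmH2O (set 4 + intrinsic 9); this is the baseline alveolar pressure.
Equation of motion (constant flow): PIP = Vt/C + R·V̇ + PEEP.
PIP = 520/47.3 + 16.6×0.4833 + 13 = 10.994 + 8.023 + 13 = 32.017 cmH2O.

32.0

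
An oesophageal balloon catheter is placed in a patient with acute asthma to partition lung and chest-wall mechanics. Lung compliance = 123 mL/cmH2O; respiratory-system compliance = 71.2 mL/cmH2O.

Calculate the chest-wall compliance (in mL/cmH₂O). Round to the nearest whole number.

169

1/Ccw = 1/Crs − 1/CL.
1/Ccw = 1/71.2 − 1/123 = 0.005915.
Ccw = 169.06 mL/cmH2O.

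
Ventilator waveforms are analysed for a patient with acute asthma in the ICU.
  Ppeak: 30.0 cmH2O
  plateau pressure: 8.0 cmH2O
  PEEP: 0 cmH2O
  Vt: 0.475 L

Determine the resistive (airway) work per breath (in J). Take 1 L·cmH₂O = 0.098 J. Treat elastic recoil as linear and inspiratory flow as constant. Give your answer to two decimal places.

1.02

With constant inspiratory flow the resistive pressure is constant at PIP − Pplat = 30.0 − 8.0 = 22.0 cmH2O, so resistive work = 22.0 × 0.475 = 10.45 L·cmH2O.
× 0.098 J/(L·cmH2O) → 1.024 J.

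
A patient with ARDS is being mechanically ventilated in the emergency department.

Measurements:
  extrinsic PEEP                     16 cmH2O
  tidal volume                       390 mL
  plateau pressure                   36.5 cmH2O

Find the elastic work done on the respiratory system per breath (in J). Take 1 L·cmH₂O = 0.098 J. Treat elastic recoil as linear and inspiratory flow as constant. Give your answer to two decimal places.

Elastic work ≈ ½ × (Pplat − PEEP) × Vt = 0.5 × (36.5 − 16) × 0.390 L = 0.5 × 20.5 × 0.390 = 3.998 L·cmH2O.
× 0.098 J/(L·cmH2O) → 0.3918 J.

0.39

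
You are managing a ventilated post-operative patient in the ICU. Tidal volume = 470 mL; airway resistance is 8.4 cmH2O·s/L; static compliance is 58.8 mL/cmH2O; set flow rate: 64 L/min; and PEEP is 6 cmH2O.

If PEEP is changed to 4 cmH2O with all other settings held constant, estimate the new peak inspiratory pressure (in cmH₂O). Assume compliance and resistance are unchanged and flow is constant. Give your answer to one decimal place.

Flow: 64 L/min ÷ 60 = 1.0667 L/s.
PIP = Vt/C + R·V̇ + PEEP (constant-flow equation of motion).
Only the baseline term changes: ΔPIP = ΔPEEP = 4 − 6 = -2.0 cmH2O.
Original PIP = 470/58.8 + 8.4×1.0667 + 6 = 22.953 cmH2O; new PIP = 22.953 + (-2.0) = 20.953 cmH2O.

21.0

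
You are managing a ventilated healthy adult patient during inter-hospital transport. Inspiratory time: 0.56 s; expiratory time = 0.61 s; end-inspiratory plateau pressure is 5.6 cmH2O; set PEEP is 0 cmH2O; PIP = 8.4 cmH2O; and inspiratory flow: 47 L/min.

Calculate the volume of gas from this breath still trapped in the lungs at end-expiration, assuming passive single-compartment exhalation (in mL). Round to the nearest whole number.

Flow: 47 L/min ÷ 60 = 0.7833 L/s.
Vt = flow × Ti = 0.7833 L/s × 0.56 s × 1000 mL/L = 438.65 mL.
R = (PIP − Pplat)/V̇ = (8.4 − 5.6) / 0.7833 = 2.8/0.7833 = 3.575 cmH2O·s/L.
C = Vt/(Pplat − PEEP) = 438.65 / (5.6 − 0) = 438.65/5.6 = 78.33 mL/cmH2O.
τ = R × C = 3.575 × 0.07833 L/cmH2O = 0.28 s.
Fraction remaining = e^(−Te/τ) = e^(−0.61/0.28) = 0.1132.
Trapped volume = 438.65 × 0.1132 = 49.655 mL.

50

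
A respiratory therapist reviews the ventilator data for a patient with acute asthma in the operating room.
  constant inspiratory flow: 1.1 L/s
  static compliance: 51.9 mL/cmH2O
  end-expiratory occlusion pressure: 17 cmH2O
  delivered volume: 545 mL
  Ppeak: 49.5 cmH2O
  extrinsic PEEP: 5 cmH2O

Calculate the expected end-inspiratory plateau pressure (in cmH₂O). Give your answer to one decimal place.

End-expiratory occlusion gives total PEEP = 17 cmH2O (intrinsic PEEP = 17 − 5 = 12). Use total PEEP for the elastic gradient.
Pplat = PEEPtotal + Vt / Cstat = 17 + 545 / 51.9 = 17 + 10.501 = 27.501 cmH2O.

27.5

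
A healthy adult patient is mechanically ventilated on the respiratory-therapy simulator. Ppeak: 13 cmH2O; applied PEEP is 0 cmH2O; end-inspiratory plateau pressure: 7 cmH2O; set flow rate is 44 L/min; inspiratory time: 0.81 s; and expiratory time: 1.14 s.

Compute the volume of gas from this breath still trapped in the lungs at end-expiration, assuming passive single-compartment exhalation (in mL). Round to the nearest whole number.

115

Flow: 44 L/min ÷ 60 = 0.7333 L/s.
Vt = flow × Ti = 0.7333 L/s × 0.81 s × 1000 mL/L = 593.97 mL.
R = (PIP − Pplat)/V̇ = (13 − 7) / 0.7333 = 6.0/0.7333 = 8.182 cmH2O·s/L.
C = Vt/(Pplat − PEEP) = 593.97 / (7 − 0) = 593.97/7.0 = 84.853 mL/cmH2O.
τ = R × C = 8.182 × 0.08485 L/cmH2O = 0.6942 s.
Fraction remaining = e^(−Te/τ) = e^(−1.14/0.6942) = 0.1936.
Trapped volume = 593.97 × 0.1936 = 114.99 mL.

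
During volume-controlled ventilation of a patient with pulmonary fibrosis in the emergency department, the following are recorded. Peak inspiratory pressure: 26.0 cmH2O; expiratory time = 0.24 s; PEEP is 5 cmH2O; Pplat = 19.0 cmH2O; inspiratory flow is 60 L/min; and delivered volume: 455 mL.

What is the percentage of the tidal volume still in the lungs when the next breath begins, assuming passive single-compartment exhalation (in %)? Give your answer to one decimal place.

Flow: 60 L/min ÷ 60 = 1 L/s.
R = (PIP − Pplat)/V̇ = (26.0 − 19.0) / 1 = 7.0/1 = 7.0 cmH2O·s/L.
C = Vt/(Pplat − PEEP) = 455.0 / (19.0 − 5) = 455.0/14.0 = 32.5 mL/cmH2O.
τ = R × C = 7.0 × 0.0325 L/cmH2O = 0.2275 s.
Fraction remaining at end-expiration = e^(−Te/τ) = e^(−0.24/0.2275) = 0.3482 → 34.82%.

34.8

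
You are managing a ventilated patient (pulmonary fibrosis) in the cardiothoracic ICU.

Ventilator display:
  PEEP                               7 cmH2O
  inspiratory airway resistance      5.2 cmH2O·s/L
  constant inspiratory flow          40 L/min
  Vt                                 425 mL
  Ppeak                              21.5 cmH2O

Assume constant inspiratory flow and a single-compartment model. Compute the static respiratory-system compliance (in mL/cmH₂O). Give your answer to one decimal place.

Flow: 40 L/min ÷ 60 = 0.6667 L/s.
Equation of motion (constant flow): PIP = Vt/C + R·V̇ + PEEP.
Vt/C = PIP − R·V̇ − PEEP = 21.5 − 5.2×0.6667 − 7 = 21.5 − 3.467 − 7 = 11.033 cmH2O.
C = Vt / 11.033 = 425 / 11.033 = 38.521 mL/cmH2O.

38.5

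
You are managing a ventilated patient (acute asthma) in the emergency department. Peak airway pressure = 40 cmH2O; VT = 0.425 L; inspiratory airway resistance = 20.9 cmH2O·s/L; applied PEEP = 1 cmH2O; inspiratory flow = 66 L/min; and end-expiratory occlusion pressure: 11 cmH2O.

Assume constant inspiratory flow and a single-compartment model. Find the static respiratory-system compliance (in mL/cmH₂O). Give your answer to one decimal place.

Flow: 66 L/min ÷ 60 = 1.1 L/s.
Total PEEP = 11 cmH2O (set 1 + intrinsic 10); this is the baseline alveolar pressure.
Equation of motion (constant flow): PIP = Vt/C + R·V̇ + PEEP.
Vt/C = PIP − R·V̇ − PEEP = 40 − 20.9×1.1 − 11 = 40 − 22.99 − 11 = 6.01 cmH2O.
C = Vt / 6.01 = 425 / 6.01 = 70.715 mL/cmH2O.

70.7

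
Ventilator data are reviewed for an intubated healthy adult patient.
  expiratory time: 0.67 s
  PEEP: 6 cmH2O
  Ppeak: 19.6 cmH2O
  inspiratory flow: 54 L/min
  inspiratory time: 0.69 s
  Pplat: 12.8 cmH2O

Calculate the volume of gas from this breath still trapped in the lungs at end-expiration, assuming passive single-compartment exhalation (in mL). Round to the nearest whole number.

Flow: 54 L/min ÷ 60 = 0.9 L/s.
Vt = flow × Ti = 0.9 L/s × 0.69 s × 1000 mL/L = 621.0 mL.
R = (PIP − Pplat)/V̇ = (19.6 − 12.8) / 0.9 = 6.8/0.9 = 7.556 cmH2O·s/L.
C = Vt/(Pplat − PEEP) = 621.0 / (12.8 − 6) = 621.0/6.8 = 91.324 mL/cmH2O.
τ = R × C = 7.556 × 0.09132 L/cmH2O = 0.69 s.
Fraction remaining = e^(−Te/τ) = e^(−0.67/0.69) = 0.3787.
Trapped volume = 621.0 × 0.3787 = 235.17 mL.

235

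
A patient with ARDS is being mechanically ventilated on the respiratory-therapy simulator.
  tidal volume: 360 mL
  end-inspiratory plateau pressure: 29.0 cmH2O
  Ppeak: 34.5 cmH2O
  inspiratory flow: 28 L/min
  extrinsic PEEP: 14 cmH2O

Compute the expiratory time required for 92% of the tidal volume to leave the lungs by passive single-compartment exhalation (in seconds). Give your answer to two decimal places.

Flow: 28 L/min ÷ 60 = 0.4667 L/s.
R = (PIP − Pplat)/V̇ = (34.5 − 29.0) / 0.4667 = 5.5/0.4667 = 11.785 cmH2O·s/L.
C = Vt/(Pplat − PEEP) = 360.0 / (29.0 − 14) = 360.0/15.0 = 24.0 mL/cmH2O.
τ = R × C = 11.785 × 0.024 L/cmH2O = 0.2828 s.
t = −τ·ln(1 − 0.92) = −0.2828·ln(0.08) = 0.7143 s.

0.71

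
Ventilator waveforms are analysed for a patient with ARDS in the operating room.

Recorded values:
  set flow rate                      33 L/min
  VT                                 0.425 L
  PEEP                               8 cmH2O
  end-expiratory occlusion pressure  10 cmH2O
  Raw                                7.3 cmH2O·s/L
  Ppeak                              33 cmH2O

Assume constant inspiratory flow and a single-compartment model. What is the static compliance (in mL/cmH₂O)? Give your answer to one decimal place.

22.4

Flow: 33 L/min ÷ 60 = 0.55 L/s.
Total PEEP = 10 cmH2O (set 8 + intrinsic 2); this is the baseline alveolar pressure.
Equation of motion (constant flow): PIP = Vt/C + R·V̇ + PEEP.
Vt/C = PIP − R·V̇ − PEEP = 33 − 7.3×0.55 − 10 = 33 − 4.015 − 10 = 18.985 cmH2O.
C = Vt / 18.985 = 425 / 18.985 = 22.386 mL/cmH2O.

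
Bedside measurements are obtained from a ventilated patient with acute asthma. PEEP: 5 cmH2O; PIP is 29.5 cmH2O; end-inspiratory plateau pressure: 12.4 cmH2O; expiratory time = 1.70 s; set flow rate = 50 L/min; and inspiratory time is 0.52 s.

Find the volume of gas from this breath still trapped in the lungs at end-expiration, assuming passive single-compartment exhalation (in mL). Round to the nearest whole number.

105

Flow: 50 L/min ÷ 60 = 0.8333 L/s.
Vt = flow × Ti = 0.8333 L/s × 0.52 s × 1000 mL/L = 433.32 mL.
R = (PIP − Pplat)/V̇ = (29.5 − 12.4) / 0.8333 = 17.1/0.8333 = 20.521 cmH2O·s/L.
C = Vt/(Pplat − PEEP) = 433.32 / (12.4 − 5) = 433.32/7.4 = 58.557 mL/cmH2O.
τ = R × C = 20.521 × 0.05856 L/cmH2O = 1.202 s.
Fraction remaining = e^(−Te/τ) = e^(−1.70/1.202) = 0.2431.
Trapped volume = 433.32 × 0.2431 = 105.34 mL.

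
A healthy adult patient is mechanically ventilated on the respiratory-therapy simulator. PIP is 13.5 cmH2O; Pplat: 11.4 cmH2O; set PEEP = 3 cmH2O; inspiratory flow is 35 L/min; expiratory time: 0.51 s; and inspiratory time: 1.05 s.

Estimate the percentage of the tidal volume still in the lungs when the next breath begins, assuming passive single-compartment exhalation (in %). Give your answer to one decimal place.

Flow: 35 L/min ÷ 60 = 0.5833 L/s.
Vt = flow × Ti = 0.5833 L/s × 1.05 s × 1000 mL/L = 612.47 mL.
R = (PIP − Pplat)/V̇ = (13.5 − 11.4) / 0.5833 = 2.1/0.5833 = 3.6 cmH2O·s/L.
C = Vt/(Pplat − PEEP) = 612.47 / (11.4 − 3) = 612.47/8.4 = 72.913 mL/cmH2O.
τ = R × C = 3.6 × 0.07291 L/cmH2O = 0.2625 s.
Fraction remaining at end-expiration = e^(−Te/τ) = e^(−0.51/0.2625) = 0.1433 → 14.33%.

14.3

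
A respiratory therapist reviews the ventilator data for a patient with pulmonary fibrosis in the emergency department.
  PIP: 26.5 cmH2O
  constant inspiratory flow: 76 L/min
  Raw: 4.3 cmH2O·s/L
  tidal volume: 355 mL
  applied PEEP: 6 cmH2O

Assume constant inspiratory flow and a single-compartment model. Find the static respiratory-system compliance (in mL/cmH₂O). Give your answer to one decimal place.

23.6

Flow: 76 L/min ÷ 60 = 1.2667 L/s.
Equation of motion (constant flow): PIP = Vt/C + R·V̇ + PEEP.
Vt/C = PIP − R·V̇ − PEEP = 26.5 − 4.3×1.2667 − 6 = 26.5 − 5.447 − 6 = 15.053 cmH2O.
C = Vt / 15.053 = 355 / 15.053 = 23.583 mL/cmH2O.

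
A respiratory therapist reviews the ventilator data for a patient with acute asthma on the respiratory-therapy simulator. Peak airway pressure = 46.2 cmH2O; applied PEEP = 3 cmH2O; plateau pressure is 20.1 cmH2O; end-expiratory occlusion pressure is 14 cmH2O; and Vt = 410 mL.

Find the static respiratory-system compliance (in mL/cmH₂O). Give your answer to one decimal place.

End-expiratory occlusion gives total PEEP = 14 cmH2O (intrinsic PEEP = 14 − 3 = 11). Use total PEEP for the elastic gradient.
Cstat = Vt / (Pplat − PEEPtotal) = 410 / (20.1 − 14) = 410 / 6.1 = 67.213 mL/cmH2O.

67.2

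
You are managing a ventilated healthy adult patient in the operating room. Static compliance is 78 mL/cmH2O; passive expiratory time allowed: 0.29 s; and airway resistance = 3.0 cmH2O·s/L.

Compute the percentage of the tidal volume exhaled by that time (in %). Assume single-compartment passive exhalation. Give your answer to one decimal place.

τ = R × C = 3.0 × 78 mL/cmH2O = 3.0 × 0.078 L/cmH2O = 0.234 s.
Passive exhalation: V(t)/V₀ = e^(−t/τ) = e^(−0.29/0.234) = 0.2896.
Fraction exhaled = 1 − 0.2896 = 0.7104 → 71.04%.

71.0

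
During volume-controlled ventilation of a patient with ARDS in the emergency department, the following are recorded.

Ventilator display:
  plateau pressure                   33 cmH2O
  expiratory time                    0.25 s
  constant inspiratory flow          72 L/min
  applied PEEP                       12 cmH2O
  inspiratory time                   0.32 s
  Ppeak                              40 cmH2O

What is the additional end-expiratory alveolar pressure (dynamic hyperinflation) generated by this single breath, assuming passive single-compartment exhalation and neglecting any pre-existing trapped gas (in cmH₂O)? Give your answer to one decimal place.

2.0

Flow: 72 L/min ÷ 60 = 1.2 L/s.
Vt = flow × Ti = 1.2 L/s × 0.32 s × 1000 mL/L = 384.0 mL.
R = (PIP − Pplat)/V̇ = (40 − 33) / 1.2 = 7.0/1.2 = 5.833 cmH2O·s/L.
C = Vt/(Pplat − PEEP) = 384.0 / (33 − 12) = 384.0/21.0 = 18.286 mL/cmH2O.
τ = R × C = 5.833 × 0.01829 L/cmH2O = 0.1067 s.
Fraction remaining = e^(−Te/τ) = e^(−0.25/0.1067) = 0.09604; trapped volume = 384.0 × 0.09604 = 36.879 mL.
Additional alveolar pressure from trapping ≈ V_trapped / C = 36.879 / 18.286 = 2.017 cmH2O.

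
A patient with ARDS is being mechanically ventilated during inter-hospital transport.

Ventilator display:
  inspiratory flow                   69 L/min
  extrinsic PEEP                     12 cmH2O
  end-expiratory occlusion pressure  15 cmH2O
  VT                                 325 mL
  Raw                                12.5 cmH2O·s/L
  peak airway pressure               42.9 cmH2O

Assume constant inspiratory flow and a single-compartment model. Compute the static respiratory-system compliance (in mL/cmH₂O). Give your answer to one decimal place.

Flow: 69 L/min ÷ 60 = 1.15 L/s.
Total PEEP = 15 cmH2O (set 12 + intrinsic 3); this is the baseline alveolar pressure.
Equation of motion (constant flow): PIP = Vt/C + R·V̇ + PEEP.
Vt/C = PIP − R·V̇ − PEEP = 42.9 − 12.5×1.15 − 15 = 42.9 − 14.375 − 15 = 13.525 cmH2O.
C = Vt / 13.525 = 325 / 13.525 = 24.03 mL/cmH2O.

24.0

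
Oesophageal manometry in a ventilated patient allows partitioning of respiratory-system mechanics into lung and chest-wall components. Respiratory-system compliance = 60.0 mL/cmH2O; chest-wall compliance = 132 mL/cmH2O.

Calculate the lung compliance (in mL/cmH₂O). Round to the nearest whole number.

1/CL = 1/Crs − 1/Ccw.
1/CL = 1/60.0 − 1/132 = 0.009091.
CL = 110.0 mL/cmH2O.

110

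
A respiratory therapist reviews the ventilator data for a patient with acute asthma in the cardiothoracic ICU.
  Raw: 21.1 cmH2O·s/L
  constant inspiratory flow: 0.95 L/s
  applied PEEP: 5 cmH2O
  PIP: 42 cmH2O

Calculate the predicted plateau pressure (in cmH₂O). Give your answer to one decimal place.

Pplat = PIP − Raw × flow = 42 − 21.1 × 0.95 = 42 − 20.045 = 21.955 cmH2O.

22.0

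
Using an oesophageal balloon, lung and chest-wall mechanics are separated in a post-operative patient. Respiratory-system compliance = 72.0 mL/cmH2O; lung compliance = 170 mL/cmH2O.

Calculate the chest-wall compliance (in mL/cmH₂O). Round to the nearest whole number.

1/Ccw = 1/Crs − 1/CL.
1/Ccw = 1/72.0 − 1/170 = 0.008007.
Ccw = 124.89 mL/cmH2O.

125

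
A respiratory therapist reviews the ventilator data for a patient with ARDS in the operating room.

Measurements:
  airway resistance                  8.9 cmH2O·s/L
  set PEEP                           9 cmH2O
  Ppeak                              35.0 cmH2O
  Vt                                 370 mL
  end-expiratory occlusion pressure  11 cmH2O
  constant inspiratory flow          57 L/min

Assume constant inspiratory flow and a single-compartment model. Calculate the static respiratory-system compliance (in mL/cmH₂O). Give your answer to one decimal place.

Flow: 57 L/min ÷ 60 = 0.95 L/s.
Total PEEP = 11 cmH2O (set 9 + intrinsic 2); this is the baseline alveolar pressure.
Equation of motion (constant flow): PIP = Vt/C + R·V̇ + PEEP.
Vt/C = PIP − R·V̇ − PEEP = 35.0 − 8.9×0.95 − 11 = 35.0 − 8.455 − 11 = 15.545 cmH2O.
C = Vt / 15.545 = 370 / 15.545 = 23.802 mL/cmH2O.

23.8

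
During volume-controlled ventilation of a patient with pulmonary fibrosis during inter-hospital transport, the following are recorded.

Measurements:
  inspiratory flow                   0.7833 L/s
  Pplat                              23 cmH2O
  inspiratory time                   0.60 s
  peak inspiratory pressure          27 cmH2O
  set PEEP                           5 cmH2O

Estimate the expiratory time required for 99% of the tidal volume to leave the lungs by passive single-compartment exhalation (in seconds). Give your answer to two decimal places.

Vt = flow × Ti = 0.7833 L/s × 0.60 s × 1000 mL/L = 469.98 mL.
R = (PIP − Pplat)/V̇ = (27 − 23) / 0.7833 = 4.0/0.7833 = 5.107 cmH2O·s/L.
C = Vt/(Pplat − PEEP) = 469.98 / (23 − 5) = 469.98/18.0 = 26.11 mL/cmH2O.
τ = R × C = 5.107 × 0.02611 L/cmH2O = 0.1333 s.
t = −τ·ln(1 − 0.99) = −0.1333·ln(0.01) = 0.6139 s.

0.61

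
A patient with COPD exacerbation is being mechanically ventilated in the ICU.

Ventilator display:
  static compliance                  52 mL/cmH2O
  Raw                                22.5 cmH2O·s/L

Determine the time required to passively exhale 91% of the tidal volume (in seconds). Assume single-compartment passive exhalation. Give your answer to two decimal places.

τ = R × C = 22.5 × 52 mL/cmH2O = 22.5 × 0.052 L/cmH2O = 1.17 s.
Exhaled fraction f = 1 − e^(−t/τ) → t = −τ·ln(1 − f) = −1.17·ln(0.09) = 2.817 s.

2.82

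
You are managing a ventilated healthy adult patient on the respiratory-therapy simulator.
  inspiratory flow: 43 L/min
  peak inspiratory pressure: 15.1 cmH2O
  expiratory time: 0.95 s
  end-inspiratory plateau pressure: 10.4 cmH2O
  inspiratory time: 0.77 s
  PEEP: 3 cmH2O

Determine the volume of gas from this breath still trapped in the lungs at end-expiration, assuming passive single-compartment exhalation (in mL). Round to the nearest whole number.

Flow: 43 L/min ÷ 60 = 0.7167 L/s.
Vt = flow × Ti = 0.7167 L/s × 0.77 s × 1000 mL/L = 551.86 mL.
R = (PIP − Pplat)/V̇ = (15.1 − 10.4) / 0.7167 = 4.7/0.7167 = 6.558 cmH2O·s/L.
C = Vt/(Pplat − PEEP) = 551.86 / (10.4 − 3) = 551.86/7.4 = 74.576 mL/cmH2O.
τ = R × C = 6.558 × 0.07458 L/cmH2O = 0.4891 s.
Fraction remaining = e^(−Te/τ) = e^(−0.95/0.4891) = 0.1434.
Trapped volume = 551.86 × 0.1434 = 79.137 mL.

79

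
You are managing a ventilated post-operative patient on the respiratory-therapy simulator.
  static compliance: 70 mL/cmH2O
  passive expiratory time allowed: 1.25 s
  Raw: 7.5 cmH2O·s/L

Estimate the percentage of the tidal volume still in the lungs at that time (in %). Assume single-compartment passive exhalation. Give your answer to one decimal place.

τ = R × C = 7.5 × 70 mL/cmH2O = 7.5 × 0.070 L/cmH2O = 0.525 s.
Passive exhalation: V(t)/V₀ = e^(−t/τ) = e^(−1.25/0.525) = 0.09246.
Fraction remaining = 0.09246 → 9.246%.

9.2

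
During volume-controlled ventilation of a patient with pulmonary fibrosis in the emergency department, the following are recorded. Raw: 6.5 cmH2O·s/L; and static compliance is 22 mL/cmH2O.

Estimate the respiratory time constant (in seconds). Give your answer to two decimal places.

0.14

τ = R × C = 6.5 × 22 mL/cmH2O = 6.5 × 0.022 L/cmH2O = 0.143 s.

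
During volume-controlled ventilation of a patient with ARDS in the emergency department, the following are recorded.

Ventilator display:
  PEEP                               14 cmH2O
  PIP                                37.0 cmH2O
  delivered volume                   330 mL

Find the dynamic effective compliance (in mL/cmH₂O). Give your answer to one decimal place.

Dynamic compliance = Vt / (PIP − PEEP) = 330 / (37.0 − 14) = 330 / 23.0 = 14.348 mL/cmH2O.

14.3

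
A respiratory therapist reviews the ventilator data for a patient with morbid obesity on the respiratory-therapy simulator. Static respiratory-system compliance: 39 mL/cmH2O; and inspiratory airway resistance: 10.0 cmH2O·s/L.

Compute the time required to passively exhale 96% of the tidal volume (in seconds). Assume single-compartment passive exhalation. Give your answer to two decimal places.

τ = R × C = 10.0 × 39 mL/cmH2O = 10.0 × 0.039 L/cmH2O = 0.39 s.
Exhaled fraction f = 1 − e^(−t/τ) → t = −τ·ln(1 − f) = −0.39·ln(0.04) = 1.255 s.

1.26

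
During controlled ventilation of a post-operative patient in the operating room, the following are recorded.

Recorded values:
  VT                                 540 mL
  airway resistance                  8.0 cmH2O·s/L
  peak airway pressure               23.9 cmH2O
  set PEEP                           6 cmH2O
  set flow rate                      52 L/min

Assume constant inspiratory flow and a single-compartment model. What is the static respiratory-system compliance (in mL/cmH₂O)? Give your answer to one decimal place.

49.2

Flow: 52 L/min ÷ 60 = 0.8667 L/s.
Equation of motion (constant flow): PIP = Vt/C + R·V̇ + PEEP.
Vt/C = PIP − R·V̇ − PEEP = 23.9 − 8.0×0.8667 − 6 = 23.9 − 6.934 − 6 = 10.966 cmH2O.
C = Vt / 10.966 = 540 / 10.966 = 49.243 mL/cmH2O.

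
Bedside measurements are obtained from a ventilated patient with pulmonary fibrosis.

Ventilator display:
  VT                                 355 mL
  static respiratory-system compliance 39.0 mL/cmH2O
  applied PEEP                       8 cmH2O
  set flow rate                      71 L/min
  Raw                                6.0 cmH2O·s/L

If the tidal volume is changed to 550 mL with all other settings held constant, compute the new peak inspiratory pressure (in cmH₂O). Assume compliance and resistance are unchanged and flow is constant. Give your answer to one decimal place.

29.2

Flow: 71 L/min ÷ 60 = 1.1833 L/s.
PIP = Vt/C + R·V̇ + PEEP (constant-flow equation of motion).
Only the elastic term changes: ΔPIP = ΔVt / C = (550 − 355) / 39.0 = 5.0 cmH2O.
Original PIP = 355/39.0 + 6.0×1.1833 + 8 = 24.202 cmH2O; new PIP = 24.202 + (5.0) = 29.202 cmH2O.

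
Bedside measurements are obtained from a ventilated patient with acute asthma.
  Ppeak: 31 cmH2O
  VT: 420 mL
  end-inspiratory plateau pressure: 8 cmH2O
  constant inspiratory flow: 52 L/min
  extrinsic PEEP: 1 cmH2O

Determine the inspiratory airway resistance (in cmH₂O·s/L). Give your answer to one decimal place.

Flow: 52 L/min ÷ 60 = 0.8667 L/s.
Raw = (PIP − Pplat) / flow = (31 − 8) / 0.8667 = 23.0 / 0.8667 = 26.537 cmH2O·s/L.

26.5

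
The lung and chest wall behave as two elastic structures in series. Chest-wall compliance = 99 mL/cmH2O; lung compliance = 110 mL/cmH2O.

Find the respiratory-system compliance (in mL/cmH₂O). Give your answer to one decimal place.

Lung and chest wall are elastances in series: 1/Crs = 1/CL + 1/Ccw.
1/Crs = 1/110 + 1/99 = 0.01919.
Crs = 52.11 mL/cmH2O.

52.1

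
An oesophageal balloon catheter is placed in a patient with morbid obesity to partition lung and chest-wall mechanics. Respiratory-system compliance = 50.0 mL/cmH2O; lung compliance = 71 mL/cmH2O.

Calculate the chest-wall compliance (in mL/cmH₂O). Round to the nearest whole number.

1/Ccw = 1/Crs − 1/CL.
1/Ccw = 1/50.0 − 1/71 = 0.005915.
Ccw = 169.06 mL/cmH2O.

169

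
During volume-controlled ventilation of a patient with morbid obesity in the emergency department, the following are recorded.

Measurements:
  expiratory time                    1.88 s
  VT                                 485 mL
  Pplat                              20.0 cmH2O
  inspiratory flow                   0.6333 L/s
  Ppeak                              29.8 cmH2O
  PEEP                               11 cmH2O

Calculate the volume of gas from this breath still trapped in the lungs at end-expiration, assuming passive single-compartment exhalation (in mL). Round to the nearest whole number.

51

R = (PIP − Pplat)/V̇ = (29.8 − 20.0) / 0.6333 = 9.8/0.6333 = 15.474 cmH2O·s/L.
C = Vt/(Pplat − PEEP) = 485.0 / (20.0 − 11) = 485.0/9.0 = 53.889 mL/cmH2O.
τ = R × C = 15.474 × 0.05389 L/cmH2O = 0.8339 s.
Fraction remaining = e^(−Te/τ) = e^(−1.88/0.8339) = 0.1049.
Trapped volume = 485.0 × 0.1049 = 50.877 mL.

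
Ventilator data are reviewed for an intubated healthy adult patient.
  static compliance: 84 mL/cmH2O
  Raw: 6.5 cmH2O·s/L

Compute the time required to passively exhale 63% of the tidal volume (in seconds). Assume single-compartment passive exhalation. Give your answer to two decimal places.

τ = R × C = 6.5 × 84 mL/cmH2O = 6.5 × 0.084 L/cmH2O = 0.546 s.
Exhaled fraction f = 1 − e^(−t/τ) → t = −τ·ln(1 − f) = −0.546·ln(0.37) = 0.5429 s.

0.54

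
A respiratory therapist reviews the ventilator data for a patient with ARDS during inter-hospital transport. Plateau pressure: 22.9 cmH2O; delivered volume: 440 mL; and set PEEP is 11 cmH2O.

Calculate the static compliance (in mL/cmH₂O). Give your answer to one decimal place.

37.0

Cstat = Vt / (Pplat − PEEP) = 440 / (22.9 − 11) = 440 / 11.9 = 36.975 mL/cmH2O.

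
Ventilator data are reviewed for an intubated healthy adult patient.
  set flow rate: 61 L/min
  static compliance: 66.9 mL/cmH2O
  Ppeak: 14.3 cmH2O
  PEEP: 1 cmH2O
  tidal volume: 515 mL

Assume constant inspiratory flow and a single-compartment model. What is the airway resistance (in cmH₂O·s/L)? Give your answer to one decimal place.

Flow: 61 L/min ÷ 60 = 1.0167 L/s.
Equation of motion (constant flow): PIP = Vt/C + R·V̇ + PEEP.
R·V̇ = PIP − Vt/C − PEEP = 14.3 − 515/66.9 − 1 = 14.3 − 7.698 − 1 = 5.602 cmH2O.
R = 5.602 / 1.0167 = 5.51 cmH2O·s/L.

5.5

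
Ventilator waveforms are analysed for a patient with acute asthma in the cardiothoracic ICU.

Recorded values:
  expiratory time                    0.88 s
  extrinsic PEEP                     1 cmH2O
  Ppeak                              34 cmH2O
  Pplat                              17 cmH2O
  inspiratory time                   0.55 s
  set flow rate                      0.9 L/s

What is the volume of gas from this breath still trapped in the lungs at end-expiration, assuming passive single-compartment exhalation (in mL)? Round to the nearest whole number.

Vt = flow × Ti = 0.9 L/s × 0.55 s × 1000 mL/L = 495.0 mL.
R = (PIP − Pplat)/V̇ = (34 − 17) / 0.9 = 17.0/0.9 = 18.889 cmH2O·s/L.
C = Vt/(Pplat − PEEP) = 495.0 / (17 − 1) = 495.0/16.0 = 30.938 mL/cmH2O.
τ = R × C = 18.889 × 0.03094 L/cmH2O = 0.5844 s.
Fraction remaining = e^(−Te/τ) = e^(−0.88/0.5844) = 0.2218.
Trapped volume = 495.0 × 0.2218 = 109.79 mL.

110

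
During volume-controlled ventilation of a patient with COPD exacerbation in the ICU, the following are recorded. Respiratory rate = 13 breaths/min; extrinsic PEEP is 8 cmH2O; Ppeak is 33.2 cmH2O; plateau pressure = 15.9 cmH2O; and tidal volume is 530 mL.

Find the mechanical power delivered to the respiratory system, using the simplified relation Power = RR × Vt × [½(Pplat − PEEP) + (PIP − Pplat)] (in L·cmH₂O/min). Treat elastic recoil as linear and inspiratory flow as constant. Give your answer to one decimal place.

Per-breath work = Vt × [½(Pplat−PEEP) + (PIP−Pplat)] = 0.530 × [0.5×7.9 + 17.3] = 0.530 × 21.25 = 11.263 L·cmH2O.
Power = 13 × 11.263 = 146.42 L·cmH2O/min.

146.4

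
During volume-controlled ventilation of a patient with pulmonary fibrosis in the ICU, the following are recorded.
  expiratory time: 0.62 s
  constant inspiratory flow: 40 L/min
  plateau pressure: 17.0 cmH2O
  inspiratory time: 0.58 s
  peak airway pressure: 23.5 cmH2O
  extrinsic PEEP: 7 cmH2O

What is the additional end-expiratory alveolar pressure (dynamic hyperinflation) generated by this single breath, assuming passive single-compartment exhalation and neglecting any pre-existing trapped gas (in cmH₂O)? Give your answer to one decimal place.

Flow: 40 L/min ÷ 60 = 0.6667 L/s.
Vt = flow × Ti = 0.6667 L/s × 0.58 s × 1000 mL/L = 386.69 mL.
R = (PIP − Pplat)/V̇ = (23.5 − 17.0) / 0.6667 = 6.5/0.6667 = 9.75 cmH2O·s/L.
C = Vt/(Pplat − PEEP) = 386.69 / (17.0 − 7) = 386.69/10.0 = 38.669 mL/cmH2O.
τ = R × C = 9.75 × 0.03867 L/cmH2O = 0.377 s.
Fraction remaining = e^(−Te/τ) = e^(−0.62/0.377) = 0.1931; trapped volume = 386.69 × 0.1931 = 74.67 mL.
Additional alveolar pressure from trapping ≈ V_trapped / C = 74.67 / 38.669 = 1.931 cmH2O.

1.9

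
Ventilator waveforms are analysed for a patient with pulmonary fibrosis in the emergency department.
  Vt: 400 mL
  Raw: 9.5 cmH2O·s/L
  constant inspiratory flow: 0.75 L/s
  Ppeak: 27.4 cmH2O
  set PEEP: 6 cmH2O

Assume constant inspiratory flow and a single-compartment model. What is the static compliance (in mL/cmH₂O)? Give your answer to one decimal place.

Equation of motion (constant flow): PIP = Vt/C + R·V̇ + PEEP.
Vt/C = PIP − R·V̇ − PEEP = 27.4 − 9.5×0.75 − 6 = 27.4 − 7.125 − 6 = 14.275 cmH2O.
C = Vt / 14.275 = 400 / 14.275 = 28.021 mL/cmH2O.

28.0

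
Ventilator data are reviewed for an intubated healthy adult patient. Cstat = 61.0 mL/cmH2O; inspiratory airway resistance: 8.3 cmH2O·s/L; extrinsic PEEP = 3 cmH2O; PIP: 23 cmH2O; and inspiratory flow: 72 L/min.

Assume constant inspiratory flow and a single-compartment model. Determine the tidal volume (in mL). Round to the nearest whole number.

Flow: 72 L/min ÷ 60 = 1.2 L/s.
Equation of motion (constant flow): PIP = Vt/C + R·V̇ + PEEP.
Vt/C = PIP − R·V̇ − PEEP = 23 − 9.96 − 3 = 10.04 cmH2O.
Vt = C × 10.04 = 61.0 × 10.04 = 612.44 mL.

612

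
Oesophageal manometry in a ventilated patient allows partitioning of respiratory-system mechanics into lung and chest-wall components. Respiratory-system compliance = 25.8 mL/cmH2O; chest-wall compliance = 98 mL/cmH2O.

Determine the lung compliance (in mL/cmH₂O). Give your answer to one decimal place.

1/CL = 1/Crs − 1/Ccw.
1/CL = 1/25.8 − 1/98 = 0.02856.
CL = 35.014 mL/cmH2O.

35.0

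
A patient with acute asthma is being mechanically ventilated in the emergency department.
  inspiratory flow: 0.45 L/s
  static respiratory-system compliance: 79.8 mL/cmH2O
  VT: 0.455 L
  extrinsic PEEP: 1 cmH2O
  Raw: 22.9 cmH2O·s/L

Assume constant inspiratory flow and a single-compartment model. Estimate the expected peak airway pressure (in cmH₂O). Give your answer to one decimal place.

17.0

Equation of motion (constant flow): PIP = Vt/C + R·V̇ + PEEP.
PIP = 455/79.8 + 22.9×0.45 + 1 = 5.702 + 10.305 + 1 = 17.007 cmH2O.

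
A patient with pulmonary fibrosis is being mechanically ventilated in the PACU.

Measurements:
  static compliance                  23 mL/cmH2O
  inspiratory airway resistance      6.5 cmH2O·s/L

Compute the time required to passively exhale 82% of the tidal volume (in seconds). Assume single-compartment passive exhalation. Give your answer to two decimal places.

τ = R × C = 6.5 × 23 mL/cmH2O = 6.5 × 0.023 L/cmH2O = 0.1495 s.
Exhaled fraction f = 1 − e^(−t/τ) → t = −τ·ln(1 − f) = −0.1495·ln(0.18) = 0.2564 s.

0.26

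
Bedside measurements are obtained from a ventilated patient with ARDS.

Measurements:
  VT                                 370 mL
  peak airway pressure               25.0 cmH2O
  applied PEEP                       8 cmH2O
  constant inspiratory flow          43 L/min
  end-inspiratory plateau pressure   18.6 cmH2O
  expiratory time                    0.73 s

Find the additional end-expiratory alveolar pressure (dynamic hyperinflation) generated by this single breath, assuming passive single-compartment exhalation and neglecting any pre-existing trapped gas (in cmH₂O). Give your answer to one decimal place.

Flow: 43 L/min ÷ 60 = 0.7167 L/s.
R = (PIP − Pplat)/V̇ = (25.0 − 18.6) / 0.7167 = 6.4/0.7167 = 8.93 cmH2O·s/L.
C = Vt/(Pplat − PEEP) = 370.0 / (18.6 − 8) = 370.0/10.6 = 34.906 mL/cmH2O.
τ = R × C = 8.93 × 0.03491 L/cmH2O = 0.3117 s.
Fraction remaining = e^(−Te/τ) = e^(−0.73/0.3117) = 0.09614; trapped volume = 370.0 × 0.09614 = 35.572 mL.
Additional alveolar pressure from trapping ≈ V_trapped / C = 35.572 / 34.906 = 1.019 cmH2O.

1.0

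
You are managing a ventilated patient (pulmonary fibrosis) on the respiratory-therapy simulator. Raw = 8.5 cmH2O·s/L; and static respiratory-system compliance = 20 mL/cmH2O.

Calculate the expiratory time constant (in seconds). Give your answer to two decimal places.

τ = R × C = 8.5 × 20 mL/cmH2O = 8.5 × 0.020 L/cmH2O = 0.17 s.

0.17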